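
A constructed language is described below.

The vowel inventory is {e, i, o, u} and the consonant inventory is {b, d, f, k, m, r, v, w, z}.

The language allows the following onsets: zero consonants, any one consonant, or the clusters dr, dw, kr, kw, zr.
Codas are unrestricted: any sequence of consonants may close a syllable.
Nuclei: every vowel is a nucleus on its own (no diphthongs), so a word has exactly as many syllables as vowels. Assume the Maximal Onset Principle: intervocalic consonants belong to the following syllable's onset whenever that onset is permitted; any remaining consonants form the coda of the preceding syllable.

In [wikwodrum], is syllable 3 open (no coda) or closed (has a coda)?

Nuclei (vowels): i, o, u → 3 syllables.
/i…o/ gap (V1→V2): /kw/ — entire cluster is a permitted onset → onset /kw/, coda ∅.
/o…u/ gap (V2→V3): /dr/ — entire cluster is a permitted onset → onset /dr/, coda ∅.
Putting it together: wi.kwo.drum.
Syllable 3 is /drum/ with coda /m/, so it is closed.

closed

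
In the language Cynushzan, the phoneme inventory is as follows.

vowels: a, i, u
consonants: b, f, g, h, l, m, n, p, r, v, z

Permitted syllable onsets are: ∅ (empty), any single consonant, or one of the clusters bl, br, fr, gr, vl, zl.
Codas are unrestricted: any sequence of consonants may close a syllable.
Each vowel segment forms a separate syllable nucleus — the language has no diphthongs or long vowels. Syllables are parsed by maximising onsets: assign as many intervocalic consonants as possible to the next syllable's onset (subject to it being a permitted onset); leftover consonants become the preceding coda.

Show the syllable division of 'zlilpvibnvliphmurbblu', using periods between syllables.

zlilp.vibn.vliph.murb.blu

Nuclei (vowels): i, i, i, u, u → 5 syllables.
/i…i/ gap (V1→V2): cluster /lpv/ — the longest permitted-onset suffix is /v/; onset = /v/, preceding coda = /lp/.
/i…i/ gap (V2→V3): /bnvl/; trying suffixes from longest down, /vl/ is the first permitted one, so coda /bn/ | onset /vl/.
/i…u/ gap (V3→V4): /phm/ splits as /ph/ + /m/ (/m/ is the longest suffix that is a licit onset).
/u…u/ gap (V4→V5): cluster /rbbl/ — the longest permitted-onset suffix is /bl/; onset = /bl/, preceding coda = /rb/.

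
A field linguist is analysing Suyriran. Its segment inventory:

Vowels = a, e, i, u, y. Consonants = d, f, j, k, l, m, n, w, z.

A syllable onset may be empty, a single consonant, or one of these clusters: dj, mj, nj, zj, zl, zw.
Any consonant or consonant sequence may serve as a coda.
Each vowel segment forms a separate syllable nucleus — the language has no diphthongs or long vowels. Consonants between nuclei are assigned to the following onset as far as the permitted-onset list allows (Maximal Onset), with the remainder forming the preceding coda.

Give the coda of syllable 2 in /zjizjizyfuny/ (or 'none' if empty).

Nuclei (vowels): i, i, y, u, y → 5 syllables.
V1 /i/ – V2 /i/: cluster /zj/ — /zj/ is itself a permitted onset, so the whole cluster goes right; preceding coda = ∅.
V2 /i/ – V3 /y/: /z/ is a single consonant, so it becomes the next onset.
V3 /y/ – V4 /u/: /f/ → onset of the next syllable (single consonants are always licit onsets).
V4 /u/ – V5 /y/: just /n/ — single C goes to the following onset.
Result: zji.zji.zy.fu.ny.
Syllable 2 is /zji/: onset /zj/, nucleus /i/, coda ∅.

none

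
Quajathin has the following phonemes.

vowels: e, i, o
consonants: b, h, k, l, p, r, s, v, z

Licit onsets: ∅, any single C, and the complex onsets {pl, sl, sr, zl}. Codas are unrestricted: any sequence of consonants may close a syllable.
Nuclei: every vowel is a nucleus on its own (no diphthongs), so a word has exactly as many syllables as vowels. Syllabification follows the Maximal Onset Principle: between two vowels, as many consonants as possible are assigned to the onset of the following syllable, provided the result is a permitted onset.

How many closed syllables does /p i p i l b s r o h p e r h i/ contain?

Vowels present: i, i, o, e, i; each is a nucleus, giving 5 syllables.
Between /i/ (V1) and /i/ (V2): /p/ is a single consonant, so it becomes the next onset.
Between /i/ (V2) and /o/ (V3): /lbsr/ splits as /lb/ + /sr/ (/sr/ is the longest suffix that is a licit onset).
Between /o/ (V3) and /e/ (V4): /hp/ splits as /h/ + /p/ (/p/ is the longest suffix that is a licit onset).
Between /e/ (V4) and /i/ (V5): /rh/; trying suffixes from longest down, /h/ is the first permitted one, so coda /r/ | onset /h/.
Result: pi.pilb.sroh.per.hi.
Classifying each syllable: /pi/ (open), /pilb/ (closed), /sroh/ (closed), /per/ (closed), /hi/ (open).
Closed syllables: 3.

3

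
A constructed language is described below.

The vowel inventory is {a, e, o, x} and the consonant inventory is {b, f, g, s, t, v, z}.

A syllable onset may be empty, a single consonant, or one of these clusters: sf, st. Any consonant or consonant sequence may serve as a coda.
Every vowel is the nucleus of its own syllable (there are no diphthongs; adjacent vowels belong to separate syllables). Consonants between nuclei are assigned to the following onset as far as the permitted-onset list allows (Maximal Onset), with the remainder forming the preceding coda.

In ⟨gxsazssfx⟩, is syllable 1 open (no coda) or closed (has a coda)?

open

Nuclei (vowels): x, a, x → 3 syllables.
Between /x/ (V1) and /a/ (V2): /s/ → onset of the next syllable (single consonants are always licit onsets).
Between /a/ (V2) and /x/ (V3): /zssf/ splits as /zs/ + /sf/ (/sf/ is the longest suffix that is a licit onset).
Result: gx.sazs.sfx.
Syllable 1 is /gx/; it ends in its nucleus with no coda, so it is open.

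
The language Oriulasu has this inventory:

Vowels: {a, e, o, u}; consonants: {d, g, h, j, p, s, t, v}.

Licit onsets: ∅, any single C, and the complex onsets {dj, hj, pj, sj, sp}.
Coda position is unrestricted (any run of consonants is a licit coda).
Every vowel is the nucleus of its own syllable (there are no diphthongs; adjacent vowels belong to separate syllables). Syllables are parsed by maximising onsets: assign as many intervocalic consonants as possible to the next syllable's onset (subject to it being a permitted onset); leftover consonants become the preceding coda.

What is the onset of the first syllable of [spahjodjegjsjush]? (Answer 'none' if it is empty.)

sp

Vowels present: a, o, e, u; each is a nucleus, giving 4 syllables.
σ1/σ2 boundary: cluster /hj/ — /hj/ is itself a permitted onset, so the whole cluster goes right; preceding coda = ∅.
σ2/σ3 boundary: /dj/ — entire cluster is a permitted onset → onset /dj/, coda ∅.
σ3/σ4 boundary: cluster /gjsj/ — the longest permitted-onset suffix is /sj/; onset = /sj/, preceding coda = /gj/.
Putting it together: spa.hjo.djegj.sjush.
Syllable 1 is /spa/: onset /sp/, nucleus /a/, coda ∅.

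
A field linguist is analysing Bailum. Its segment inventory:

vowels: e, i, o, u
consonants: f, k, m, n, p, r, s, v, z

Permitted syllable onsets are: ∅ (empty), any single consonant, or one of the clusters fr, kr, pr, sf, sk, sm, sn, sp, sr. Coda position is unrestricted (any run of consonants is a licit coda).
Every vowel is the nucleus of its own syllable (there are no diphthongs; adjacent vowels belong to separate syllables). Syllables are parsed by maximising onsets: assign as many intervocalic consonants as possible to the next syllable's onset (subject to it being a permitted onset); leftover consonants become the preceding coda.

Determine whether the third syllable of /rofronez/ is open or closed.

Nuclei (vowels): o, o, e → 3 syllables.
σ1/σ2 boundary: cluster /fr/ — /fr/ is itself a permitted onset, so the whole cluster goes right; preceding coda = ∅.
σ2/σ3 boundary: just /n/ — single C goes to the following onset.
Syllabification: ro.fro.nez.
Syllable 3 is /nez/ with coda /z/, so it is closed.

closed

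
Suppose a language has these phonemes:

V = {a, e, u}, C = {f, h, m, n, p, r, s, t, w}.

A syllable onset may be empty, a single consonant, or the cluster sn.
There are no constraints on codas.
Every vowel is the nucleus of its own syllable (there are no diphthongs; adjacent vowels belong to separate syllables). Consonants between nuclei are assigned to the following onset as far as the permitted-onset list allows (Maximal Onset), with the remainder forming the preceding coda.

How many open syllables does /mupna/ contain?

Vowels present: u, a; each is a nucleus, giving 2 syllables.
Between /u/ (V1) and /a/ (V2): /pn/; trying suffixes from longest down, /n/ is the first permitted one, so coda /p/ | onset /n/.
Putting it together: mup.na.
Classifying each syllable: /mup/ (closed), /na/ (open).
Open syllables: 1.

1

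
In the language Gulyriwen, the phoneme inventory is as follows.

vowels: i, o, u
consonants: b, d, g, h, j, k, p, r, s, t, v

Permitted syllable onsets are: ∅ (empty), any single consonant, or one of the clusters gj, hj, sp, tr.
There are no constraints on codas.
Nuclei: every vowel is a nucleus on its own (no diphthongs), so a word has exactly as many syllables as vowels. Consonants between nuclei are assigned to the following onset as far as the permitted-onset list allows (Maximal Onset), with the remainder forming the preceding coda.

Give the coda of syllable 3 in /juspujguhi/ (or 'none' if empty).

none

Nuclei (vowels): u, u, u, i → 4 syllables.
σ1/σ2 boundary: /sp/ is a licit onset in full, so it all attaches to the next syllable.
σ2/σ3 boundary: cluster /jg/ — the longest permitted-onset suffix is /g/; onset = /g/, preceding coda = /j/.
σ3/σ4 boundary: /h/ is a single consonant, so it becomes the next onset.
Result: ju.spuj.gu.hi.
Syllable 3 is /gu/: onset /g/, nucleus /u/, coda ∅.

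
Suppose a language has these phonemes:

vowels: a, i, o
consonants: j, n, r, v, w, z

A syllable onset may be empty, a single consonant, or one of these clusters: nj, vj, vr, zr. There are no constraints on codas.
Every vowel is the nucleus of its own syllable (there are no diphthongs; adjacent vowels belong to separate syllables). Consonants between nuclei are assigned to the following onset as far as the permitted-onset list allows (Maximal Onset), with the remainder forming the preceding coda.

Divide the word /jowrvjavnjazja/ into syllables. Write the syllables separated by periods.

jowr.vjav.njaz.ja

Vowels present: o, a, a, a; each is a nucleus, giving 4 syllables.
Between /o/ (V1) and /a/ (V2): /wrvj/ splits as /wr/ + /vj/ (/vj/ is the longest suffix that is a licit onset).
Between /a/ (V2) and /a/ (V3): /vnj/ — longest licit onset from the right is /nj/, leaving /v/ as coda.
Between /a/ (V3) and /a/ (V4): /zj/; trying suffixes from longest down, /j/ is the first permitted one, so coda /z/ | onset /j/.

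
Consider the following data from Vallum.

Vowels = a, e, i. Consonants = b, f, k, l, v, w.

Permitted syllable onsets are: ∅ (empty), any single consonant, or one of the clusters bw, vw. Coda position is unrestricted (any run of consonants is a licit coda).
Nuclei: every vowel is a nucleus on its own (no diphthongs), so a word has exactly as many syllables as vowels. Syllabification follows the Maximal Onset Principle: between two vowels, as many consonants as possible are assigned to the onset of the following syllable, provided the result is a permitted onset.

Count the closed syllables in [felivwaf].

Vowels present: e, i, a; each is a nucleus, giving 3 syllables.
/e…i/ gap (V1→V2): /l/ → onset of the next syllable (single consonants are always licit onsets).
/i…a/ gap (V2→V3): /vw/ is a licit onset in full, so it all attaches to the next syllable.
Result: fe.li.vwaf.
Classifying each syllable: /fe/ (open), /li/ (open), /vwaf/ (closed).
Closed syllables: 1.

1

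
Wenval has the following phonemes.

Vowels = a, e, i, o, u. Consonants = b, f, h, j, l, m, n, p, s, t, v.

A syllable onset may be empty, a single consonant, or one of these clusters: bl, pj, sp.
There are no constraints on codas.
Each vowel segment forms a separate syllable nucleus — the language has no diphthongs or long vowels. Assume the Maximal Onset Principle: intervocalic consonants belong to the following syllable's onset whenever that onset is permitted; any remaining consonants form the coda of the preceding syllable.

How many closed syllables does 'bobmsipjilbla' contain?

2

The vowels are o, i, i, a — 4 nuclei, so 4 syllables.
σ1/σ2 boundary: /bms/ splits as /bm/ + /s/ (/s/ is the longest suffix that is a licit onset).
σ2/σ3 boundary: /pj/ — entire cluster is a permitted onset → onset /pj/, coda ∅.
σ3/σ4 boundary: cluster /lbl/ — the longest permitted-onset suffix is /bl/; onset = /bl/, preceding coda = /l/.
Syllabification: bobm.si.pjil.bla.
Classifying each syllable: /bobm/ (closed), /si/ (open), /pjil/ (closed), /bla/ (open).
Closed syllables: 2.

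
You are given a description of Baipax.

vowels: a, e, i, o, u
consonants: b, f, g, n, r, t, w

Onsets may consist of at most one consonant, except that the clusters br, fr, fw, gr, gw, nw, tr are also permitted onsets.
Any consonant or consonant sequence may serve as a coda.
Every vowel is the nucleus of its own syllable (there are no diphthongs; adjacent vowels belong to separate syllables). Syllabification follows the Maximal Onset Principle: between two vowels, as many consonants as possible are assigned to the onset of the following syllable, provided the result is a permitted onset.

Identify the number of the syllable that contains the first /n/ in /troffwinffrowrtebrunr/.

Nuclei (vowels): o, i, o, e, u → 5 syllables.
Between /o/ (V1) and /i/ (V2): /ffw/ splits as /f/ + /fw/ (/fw/ is the longest suffix that is a licit onset).
Between /i/ (V2) and /o/ (V3): /nffr/; trying suffixes from longest down, /fr/ is the first permitted one, so coda /nf/ | onset /fr/.
Between /o/ (V3) and /e/ (V4): /wrt/ — longest licit onset from the right is /t/, leaving /wr/ as coda.
Between /e/ (V4) and /u/ (V5): cluster /br/ — /br/ is itself a permitted onset, so the whole cluster goes right; preceding coda = ∅.
So the parse is trof.fwinf.frowr.te.brunr.
The first /n/ is in the coda of syllable 2 (/fwinf/).

2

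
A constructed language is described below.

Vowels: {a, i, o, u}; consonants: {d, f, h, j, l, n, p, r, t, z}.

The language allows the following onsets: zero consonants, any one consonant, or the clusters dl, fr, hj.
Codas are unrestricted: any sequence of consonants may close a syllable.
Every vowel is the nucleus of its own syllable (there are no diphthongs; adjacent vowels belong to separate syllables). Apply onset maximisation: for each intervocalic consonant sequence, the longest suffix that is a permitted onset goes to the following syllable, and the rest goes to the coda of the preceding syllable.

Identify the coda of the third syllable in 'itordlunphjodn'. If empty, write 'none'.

Nuclei (vowels): i, o, u, o → 4 syllables.
/i…o/ gap (V1→V2): /t/ is a single consonant, so it becomes the next onset.
/o…u/ gap (V2→V3): cluster /rdl/ — the longest permitted-onset suffix is /dl/; onset = /dl/, preceding coda = /r/.
/u…o/ gap (V3→V4): /nphj/; trying suffixes from longest down, /hj/ is the first permitted one, so coda /np/ | onset /hj/.
So the parse is i.tor.dlunp.hjodn.
Syllable 3 is /dlunp/: onset /dl/, nucleus /u/, coda /np/.

np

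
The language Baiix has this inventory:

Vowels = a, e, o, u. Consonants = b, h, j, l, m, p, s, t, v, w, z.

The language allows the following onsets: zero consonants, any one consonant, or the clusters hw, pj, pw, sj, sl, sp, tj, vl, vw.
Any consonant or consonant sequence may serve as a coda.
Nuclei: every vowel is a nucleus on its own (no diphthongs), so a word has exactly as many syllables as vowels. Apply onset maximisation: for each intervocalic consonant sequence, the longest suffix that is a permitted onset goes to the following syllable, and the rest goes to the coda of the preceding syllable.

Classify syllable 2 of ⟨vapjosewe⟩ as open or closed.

Vowels present: a, o, e, e; each is a nucleus, giving 4 syllables.
σ1/σ2 boundary: /pj/ — entire cluster is a permitted onset → onset /pj/, coda ∅.
σ2/σ3 boundary: just /s/ — single C goes to the following onset.
σ3/σ4 boundary: /w/ is a single consonant, so it becomes the next onset.
Putting it together: va.pjo.se.we.
Syllable 2 is /pjo/; it ends in its nucleus with no coda, so it is open.

open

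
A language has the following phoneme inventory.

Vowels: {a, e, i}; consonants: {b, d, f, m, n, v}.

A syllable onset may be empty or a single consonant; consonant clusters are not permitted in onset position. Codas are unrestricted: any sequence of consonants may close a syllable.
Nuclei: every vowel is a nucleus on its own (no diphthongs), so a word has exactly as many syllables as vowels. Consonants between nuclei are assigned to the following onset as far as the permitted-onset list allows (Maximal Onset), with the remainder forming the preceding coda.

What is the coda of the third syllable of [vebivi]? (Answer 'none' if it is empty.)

The vowels are e, i, i — 3 nuclei, so 3 syllables.
Between /e/ (V1) and /i/ (V2): /b/ is a single consonant, so it becomes the next onset.
Between /i/ (V2) and /i/ (V3): just /v/ — single C goes to the following onset.
Putting it together: ve.bi.vi.
Syllable 3 is /vi/: onset /v/, nucleus /i/, coda ∅.

none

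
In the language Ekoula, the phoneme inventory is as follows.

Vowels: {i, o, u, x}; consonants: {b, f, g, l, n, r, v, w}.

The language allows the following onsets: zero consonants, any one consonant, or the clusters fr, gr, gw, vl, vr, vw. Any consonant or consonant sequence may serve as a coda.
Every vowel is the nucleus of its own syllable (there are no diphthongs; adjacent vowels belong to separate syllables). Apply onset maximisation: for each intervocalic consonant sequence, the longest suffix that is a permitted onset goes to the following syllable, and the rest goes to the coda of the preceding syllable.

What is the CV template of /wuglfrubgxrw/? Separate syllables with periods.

CVCC.CCVC.CVCC

Vowels present: u, u, x; each is a nucleus, giving 3 syllables.
V1 /u/ – V2 /u/: /glfr/ splits as /gl/ + /fr/ (/fr/ is the longest suffix that is a licit onset).
V2 /u/ – V3 /x/: /bg/ splits as /b/ + /g/ (/g/ is the longest suffix that is a licit onset).
So the parse is wugl.frub.gxrw.
Mapping each syllable to C/V: /wugl/ → CVCC, /frub/ → CCVC, /gxrw/ → CVCC.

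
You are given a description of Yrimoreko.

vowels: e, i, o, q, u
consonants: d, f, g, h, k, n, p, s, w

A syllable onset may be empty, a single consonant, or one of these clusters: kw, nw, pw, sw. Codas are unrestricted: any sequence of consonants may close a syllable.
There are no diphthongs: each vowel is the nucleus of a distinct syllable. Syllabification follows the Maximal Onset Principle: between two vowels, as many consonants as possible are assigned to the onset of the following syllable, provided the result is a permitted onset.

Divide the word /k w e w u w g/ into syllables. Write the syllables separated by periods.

kwe.wuwg

Vowels present: e, u; each is a nucleus, giving 2 syllables.
/e…u/ gap (V1→V2): /w/ is a single consonant, so it becomes the next onset.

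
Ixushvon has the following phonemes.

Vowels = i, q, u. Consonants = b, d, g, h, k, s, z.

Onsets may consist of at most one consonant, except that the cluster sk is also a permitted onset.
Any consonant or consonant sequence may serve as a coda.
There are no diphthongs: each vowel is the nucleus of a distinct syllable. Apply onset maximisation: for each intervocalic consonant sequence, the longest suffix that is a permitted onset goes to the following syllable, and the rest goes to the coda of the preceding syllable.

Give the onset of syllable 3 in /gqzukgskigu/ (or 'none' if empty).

The vowels are q, u, i, u — 4 nuclei, so 4 syllables.
/q…u/ gap (V1→V2): /z/ is a single consonant, so it becomes the next onset.
/u…i/ gap (V2→V3): /kgsk/; trying suffixes from longest down, /sk/ is the first permitted one, so coda /kg/ | onset /sk/.
/i…u/ gap (V3→V4): /g/ is a single consonant, so it becomes the next onset.
Syllabification: gq.zukg.ski.gu.
Syllable 3 is /ski/: onset /sk/, nucleus /i/, coda ∅.

sk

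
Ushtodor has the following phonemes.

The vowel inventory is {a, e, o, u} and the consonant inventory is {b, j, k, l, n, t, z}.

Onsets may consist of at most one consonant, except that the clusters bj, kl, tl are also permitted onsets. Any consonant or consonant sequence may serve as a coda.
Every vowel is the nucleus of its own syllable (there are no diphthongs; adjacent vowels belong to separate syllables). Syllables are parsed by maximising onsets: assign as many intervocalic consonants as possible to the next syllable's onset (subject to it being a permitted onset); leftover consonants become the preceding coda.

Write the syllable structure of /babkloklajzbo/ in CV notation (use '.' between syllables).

Vowels present: a, o, a, o; each is a nucleus, giving 4 syllables.
Between /a/ (V1) and /o/ (V2): cluster /bkl/ — the longest permitted-onset suffix is /kl/; onset = /kl/, preceding coda = /b/.
Between /o/ (V2) and /a/ (V3): /kl/ is a licit onset in full, so it all attaches to the next syllable.
Between /a/ (V3) and /o/ (V4): cluster /jzb/ — the longest permitted-onset suffix is /b/; onset = /b/, preceding coda = /jz/.
Result: bab.klo.klajz.bo.
Mapping each syllable to C/V: /bab/ → CVC, /klo/ → CCV, /klajz/ → CCVCC, /bo/ → CV.

CVC.CCV.CCVCC.CV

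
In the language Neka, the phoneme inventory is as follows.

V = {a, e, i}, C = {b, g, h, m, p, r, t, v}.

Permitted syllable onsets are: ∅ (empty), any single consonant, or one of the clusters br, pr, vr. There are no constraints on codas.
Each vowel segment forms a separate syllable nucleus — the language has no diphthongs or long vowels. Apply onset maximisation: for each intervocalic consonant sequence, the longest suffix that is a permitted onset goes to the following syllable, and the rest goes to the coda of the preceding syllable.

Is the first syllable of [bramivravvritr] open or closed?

open

Nuclei (vowels): a, i, a, i → 4 syllables.
σ1/σ2 boundary: /m/ → onset of the next syllable (single consonants are always licit onsets).
σ2/σ3 boundary: cluster /vr/ — /vr/ is itself a permitted onset, so the whole cluster goes right; preceding coda = ∅.
σ3/σ4 boundary: /vvr/ — longest licit onset from the right is /vr/, leaving /v/ as coda.
So the parse is bra.mi.vrav.vritr.
Syllable 1 is /bra/; it ends in its nucleus with no coda, so it is open.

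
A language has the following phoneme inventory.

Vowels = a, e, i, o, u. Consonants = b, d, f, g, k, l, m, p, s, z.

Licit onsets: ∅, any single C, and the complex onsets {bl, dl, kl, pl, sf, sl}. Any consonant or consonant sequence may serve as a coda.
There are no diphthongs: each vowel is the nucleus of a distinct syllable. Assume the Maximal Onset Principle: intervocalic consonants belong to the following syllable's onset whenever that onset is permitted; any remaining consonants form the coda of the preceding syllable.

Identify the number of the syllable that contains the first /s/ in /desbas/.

Vowels present: e, a; each is a nucleus, giving 2 syllables.
Between /e/ (V1) and /a/ (V2): /sb/; trying suffixes from longest down, /b/ is the first permitted one, so coda /s/ | onset /b/.
So the parse is des.bas.
The first /s/ is in the coda of syllable 1 (/des/).

1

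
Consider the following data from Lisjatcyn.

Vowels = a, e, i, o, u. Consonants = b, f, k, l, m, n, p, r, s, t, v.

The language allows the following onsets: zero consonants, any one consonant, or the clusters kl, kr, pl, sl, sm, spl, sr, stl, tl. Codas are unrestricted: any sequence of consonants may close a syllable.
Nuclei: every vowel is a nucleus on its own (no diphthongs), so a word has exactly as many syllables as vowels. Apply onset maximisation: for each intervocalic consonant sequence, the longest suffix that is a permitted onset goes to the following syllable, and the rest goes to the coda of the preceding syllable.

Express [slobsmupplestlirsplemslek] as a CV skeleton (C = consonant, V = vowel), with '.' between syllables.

The vowels are o, u, e, i, e, e — 6 nuclei, so 6 syllables.
σ1/σ2 boundary: /bsm/ — longest licit onset from the right is /sm/, leaving /b/ as coda.
σ2/σ3 boundary: cluster /ppl/ — the longest permitted-onset suffix is /pl/; onset = /pl/, preceding coda = /p/.
σ3/σ4 boundary: /stl/ is a licit onset in full, so it all attaches to the next syllable.
σ4/σ5 boundary: cluster /rspl/ — the longest permitted-onset suffix is /spl/; onset = /spl/, preceding coda = /r/.
σ5/σ6 boundary: /msl/ splits as /m/ + /sl/ (/sl/ is the longest suffix that is a licit onset).
Result: slob.smup.ple.stlir.splem.slek.
Mapping each syllable to C/V: /slob/ → CCVC, /smup/ → CCVC, /ple/ → CCV, /stlir/ → CCCVC, /splem/ → CCCVC, /slek/ → CCVC.

CCVC.CCVC.CCV.CCCVC.CCCVC.CCVC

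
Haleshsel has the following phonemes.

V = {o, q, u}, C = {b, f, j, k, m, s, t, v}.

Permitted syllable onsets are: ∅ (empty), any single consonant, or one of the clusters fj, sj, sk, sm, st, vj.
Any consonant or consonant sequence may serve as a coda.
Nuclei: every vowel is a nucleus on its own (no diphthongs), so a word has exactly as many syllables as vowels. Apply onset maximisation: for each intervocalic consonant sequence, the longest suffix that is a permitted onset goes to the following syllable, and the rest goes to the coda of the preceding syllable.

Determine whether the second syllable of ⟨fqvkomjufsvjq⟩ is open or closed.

closed

The vowels are q, o, u, q — 4 nuclei, so 4 syllables.
V1 /q/ – V2 /o/: /vk/ splits as /v/ + /k/ (/k/ is the longest suffix that is a licit onset).
V2 /o/ – V3 /u/: /mj/ splits as /m/ + /j/ (/j/ is the longest suffix that is a licit onset).
V3 /u/ – V4 /q/: /fsvj/ splits as /fs/ + /vj/ (/vj/ is the longest suffix that is a licit onset).
So the parse is fqv.kom.jufs.vjq.
Syllable 2 is /kom/ with coda /m/, so it is closed.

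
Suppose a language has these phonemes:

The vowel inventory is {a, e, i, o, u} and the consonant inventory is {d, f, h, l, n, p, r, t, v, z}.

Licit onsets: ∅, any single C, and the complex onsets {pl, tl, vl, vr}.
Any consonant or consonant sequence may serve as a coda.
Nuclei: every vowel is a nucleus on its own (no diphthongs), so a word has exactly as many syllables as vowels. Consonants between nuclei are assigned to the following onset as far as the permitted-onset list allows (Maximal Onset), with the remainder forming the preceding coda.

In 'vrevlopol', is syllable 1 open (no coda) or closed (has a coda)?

open

Nuclei (vowels): e, o, o → 3 syllables.
Between /e/ (V1) and /o/ (V2): cluster /vl/ — /vl/ is itself a permitted onset, so the whole cluster goes right; preceding coda = ∅.
Between /o/ (V2) and /o/ (V3): /p/ is a single consonant, so it becomes the next onset.
Syllabification: vre.vlo.pol.
Syllable 1 is /vre/; it ends in its nucleus with no coda, so it is open.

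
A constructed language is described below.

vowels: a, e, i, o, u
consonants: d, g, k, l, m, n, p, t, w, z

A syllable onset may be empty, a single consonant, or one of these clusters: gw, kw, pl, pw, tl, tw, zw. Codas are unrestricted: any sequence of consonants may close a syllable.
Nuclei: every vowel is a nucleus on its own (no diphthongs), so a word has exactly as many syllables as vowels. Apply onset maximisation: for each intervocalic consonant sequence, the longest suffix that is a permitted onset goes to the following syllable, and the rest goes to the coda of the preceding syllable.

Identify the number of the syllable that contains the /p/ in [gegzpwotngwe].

Vowels present: e, o, e; each is a nucleus, giving 3 syllables.
σ1/σ2 boundary: cluster /gzpw/ — the longest permitted-onset suffix is /pw/; onset = /pw/, preceding coda = /gz/.
σ2/σ3 boundary: /tngw/; trying suffixes from longest down, /gw/ is the first permitted one, so coda /tn/ | onset /gw/.
So the parse is gegz.pwotn.gwe.
The /p/ is in the onset of syllable 2 (/pwotn/).

2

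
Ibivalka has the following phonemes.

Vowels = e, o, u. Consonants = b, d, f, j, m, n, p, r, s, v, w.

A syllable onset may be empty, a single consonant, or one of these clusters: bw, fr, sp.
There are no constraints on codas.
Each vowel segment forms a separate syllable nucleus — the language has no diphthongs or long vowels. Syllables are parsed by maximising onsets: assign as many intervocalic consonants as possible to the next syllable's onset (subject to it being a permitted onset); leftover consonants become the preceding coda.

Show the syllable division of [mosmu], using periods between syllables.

Vowels present: o, u; each is a nucleus, giving 2 syllables.
σ1/σ2 boundary: /sm/; trying suffixes from longest down, /m/ is the first permitted one, so coda /s/ | onset /m/.

mos.mu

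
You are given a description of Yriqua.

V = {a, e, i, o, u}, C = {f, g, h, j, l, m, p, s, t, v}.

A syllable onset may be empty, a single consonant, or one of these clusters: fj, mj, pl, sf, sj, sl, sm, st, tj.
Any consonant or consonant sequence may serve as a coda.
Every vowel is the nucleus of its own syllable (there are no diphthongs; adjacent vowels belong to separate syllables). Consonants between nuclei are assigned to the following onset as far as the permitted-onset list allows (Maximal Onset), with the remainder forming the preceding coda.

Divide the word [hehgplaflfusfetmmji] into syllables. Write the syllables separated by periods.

Vowels present: e, a, u, e, i; each is a nucleus, giving 5 syllables.
V1 /e/ – V2 /a/: /hgpl/ — longest licit onset from the right is /pl/, leaving /hg/ as coda.
V2 /a/ – V3 /u/: /flf/ splits as /fl/ + /f/ (/f/ is the longest suffix that is a licit onset).
V3 /u/ – V4 /e/: /sf/ is a licit onset in full, so it all attaches to the next syllable.
V4 /e/ – V5 /i/: /tmmj/ — longest licit onset from the right is /mj/, leaving /tm/ as coda.

hehg.plafl.fu.sfetm.mji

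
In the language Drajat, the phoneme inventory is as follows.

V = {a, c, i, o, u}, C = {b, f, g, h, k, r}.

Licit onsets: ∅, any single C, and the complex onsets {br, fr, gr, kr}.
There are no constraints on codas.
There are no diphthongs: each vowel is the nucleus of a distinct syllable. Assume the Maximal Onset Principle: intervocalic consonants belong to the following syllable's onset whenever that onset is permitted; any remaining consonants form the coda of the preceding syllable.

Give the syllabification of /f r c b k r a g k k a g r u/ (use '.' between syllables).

frcb.kragk.ka.gru

The vowels are c, a, a, u — 4 nuclei, so 4 syllables.
/c…a/ gap (V1→V2): /bkr/ splits as /b/ + /kr/ (/kr/ is the longest suffix that is a licit onset).
/a…a/ gap (V2→V3): cluster /gkk/ — the longest permitted-onset suffix is /k/; onset = /k/, preceding coda = /gk/.
/a…u/ gap (V3→V4): /gr/ is a licit onset in full, so it all attaches to the next syllable.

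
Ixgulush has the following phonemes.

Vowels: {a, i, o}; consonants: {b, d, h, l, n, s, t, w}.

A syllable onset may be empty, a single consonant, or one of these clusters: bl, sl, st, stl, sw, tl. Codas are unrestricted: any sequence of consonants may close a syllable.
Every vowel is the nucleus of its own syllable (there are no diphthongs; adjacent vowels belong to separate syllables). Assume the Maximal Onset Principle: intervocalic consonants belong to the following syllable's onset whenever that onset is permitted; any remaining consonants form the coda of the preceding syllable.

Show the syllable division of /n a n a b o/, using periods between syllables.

na.na.bo

The vowels are a, a, o — 3 nuclei, so 3 syllables.
Between /a/ (V1) and /a/ (V2): just /n/ — single C goes to the following onset.
Between /a/ (V2) and /o/ (V3): /b/ → onset of the next syllable (single consonants are always licit onsets).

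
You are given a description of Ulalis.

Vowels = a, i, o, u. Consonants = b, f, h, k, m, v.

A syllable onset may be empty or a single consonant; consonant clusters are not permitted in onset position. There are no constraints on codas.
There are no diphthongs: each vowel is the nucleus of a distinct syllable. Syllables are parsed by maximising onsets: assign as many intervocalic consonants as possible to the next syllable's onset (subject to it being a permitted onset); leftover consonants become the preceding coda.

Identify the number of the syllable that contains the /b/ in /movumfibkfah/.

Nuclei (vowels): o, u, i, a → 4 syllables.
σ1/σ2 boundary: just /v/ — single C goes to the following onset.
σ2/σ3 boundary: /mf/ splits as /m/ + /f/ (/f/ is the longest suffix that is a licit onset).
σ3/σ4 boundary: /bkf/ splits as /bk/ + /f/ (/f/ is the longest suffix that is a licit onset).
Putting it together: mo.vum.fibk.fah.
The /b/ is in the coda of syllable 3 (/fibk/).

3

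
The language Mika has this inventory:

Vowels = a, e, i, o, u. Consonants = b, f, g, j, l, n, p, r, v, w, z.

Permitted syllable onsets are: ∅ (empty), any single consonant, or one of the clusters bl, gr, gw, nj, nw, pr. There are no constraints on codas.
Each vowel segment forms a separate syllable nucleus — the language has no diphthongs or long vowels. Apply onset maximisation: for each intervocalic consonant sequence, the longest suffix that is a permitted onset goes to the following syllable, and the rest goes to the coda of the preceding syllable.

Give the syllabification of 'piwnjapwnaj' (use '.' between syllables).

Vowels present: i, a, a; each is a nucleus, giving 3 syllables.
V1 /i/ – V2 /a/: /wnj/ splits as /w/ + /nj/ (/nj/ is the longest suffix that is a licit onset).
V2 /a/ – V3 /a/: /pwn/; trying suffixes from longest down, /n/ is the first permitted one, so coda /pw/ | onset /n/.

piw.njapw.naj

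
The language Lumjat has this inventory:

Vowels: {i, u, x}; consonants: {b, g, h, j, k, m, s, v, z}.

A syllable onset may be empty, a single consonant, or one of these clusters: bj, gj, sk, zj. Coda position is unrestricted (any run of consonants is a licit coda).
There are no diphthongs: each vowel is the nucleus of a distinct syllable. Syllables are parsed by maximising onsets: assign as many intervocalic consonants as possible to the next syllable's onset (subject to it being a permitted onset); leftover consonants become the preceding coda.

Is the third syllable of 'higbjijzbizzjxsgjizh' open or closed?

Nuclei (vowels): i, i, i, x, i → 5 syllables.
/i…i/ gap (V1→V2): cluster /gbj/ — the longest permitted-onset suffix is /bj/; onset = /bj/, preceding coda = /g/.
/i…i/ gap (V2→V3): cluster /jzb/ — the longest permitted-onset suffix is /b/; onset = /b/, preceding coda = /jz/.
/i…x/ gap (V3→V4): cluster /zzj/ — the longest permitted-onset suffix is /zj/; onset = /zj/, preceding coda = /z/.
/x…i/ gap (V4→V5): /sgj/; trying suffixes from longest down, /gj/ is the first permitted one, so coda /s/ | onset /gj/.
Putting it together: hig.bjijz.biz.zjxs.gjizh.
Syllable 3 is /biz/ with coda /z/, so it is closed.

closed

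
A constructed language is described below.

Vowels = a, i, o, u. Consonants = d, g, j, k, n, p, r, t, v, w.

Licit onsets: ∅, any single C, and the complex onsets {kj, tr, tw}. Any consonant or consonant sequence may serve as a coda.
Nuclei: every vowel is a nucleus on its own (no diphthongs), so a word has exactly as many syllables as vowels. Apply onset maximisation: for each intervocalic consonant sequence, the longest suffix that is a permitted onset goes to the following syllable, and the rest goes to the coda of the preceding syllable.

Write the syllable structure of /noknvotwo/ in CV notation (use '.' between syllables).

CVCC.CV.CCV

Vowels present: o, o, o; each is a nucleus, giving 3 syllables.
V1 /o/ – V2 /o/: /knv/ splits as /kn/ + /v/ (/v/ is the longest suffix that is a licit onset).
V2 /o/ – V3 /o/: /tw/ is a licit onset in full, so it all attaches to the next syllable.
Result: nokn.vo.two.
Mapping each syllable to C/V: /nokn/ → CVCC, /vo/ → CV, /two/ → CCV.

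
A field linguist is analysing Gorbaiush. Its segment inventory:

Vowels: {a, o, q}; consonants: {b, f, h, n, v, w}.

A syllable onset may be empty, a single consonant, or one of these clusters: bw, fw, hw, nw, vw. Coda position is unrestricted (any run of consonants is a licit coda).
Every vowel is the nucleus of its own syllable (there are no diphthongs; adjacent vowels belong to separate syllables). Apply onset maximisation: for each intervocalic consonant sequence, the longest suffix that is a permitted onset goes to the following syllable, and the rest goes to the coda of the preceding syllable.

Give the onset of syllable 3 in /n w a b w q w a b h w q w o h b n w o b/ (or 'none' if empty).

w

Vowels present: a, q, a, q, o, o; each is a nucleus, giving 6 syllables.
Between /a/ (V1) and /q/ (V2): cluster /bw/ — /bw/ is itself a permitted onset, so the whole cluster goes right; preceding coda = ∅.
Between /q/ (V2) and /a/ (V3): /w/ → onset of the next syllable (single consonants are always licit onsets).
Between /a/ (V3) and /q/ (V4): /bhw/ — longest licit onset from the right is /hw/, leaving /b/ as coda.
Between /q/ (V4) and /o/ (V5): just /w/ — single C goes to the following onset.
Between /o/ (V5) and /o/ (V6): /hbnw/; trying suffixes from longest down, /nw/ is the first permitted one, so coda /hb/ | onset /nw/.
Putting it together: nwa.bwq.wab.hwq.wohb.nwob.
Syllable 3 is /wab/: onset /w/, nucleus /a/, coda /b/.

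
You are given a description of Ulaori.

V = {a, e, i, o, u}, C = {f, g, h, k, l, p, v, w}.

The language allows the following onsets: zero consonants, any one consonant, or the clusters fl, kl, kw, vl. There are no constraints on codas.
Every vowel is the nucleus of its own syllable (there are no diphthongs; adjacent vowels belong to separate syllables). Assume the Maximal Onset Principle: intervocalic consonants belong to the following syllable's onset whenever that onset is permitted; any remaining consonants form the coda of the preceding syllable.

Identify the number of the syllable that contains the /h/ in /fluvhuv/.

Nuclei (vowels): u, u → 2 syllables.
/u…u/ gap (V1→V2): cluster /vh/ — the longest permitted-onset suffix is /h/; onset = /h/, preceding coda = /v/.
Syllabification: fluv.huv.
The /h/ is in the onset of syllable 2 (/huv/).

2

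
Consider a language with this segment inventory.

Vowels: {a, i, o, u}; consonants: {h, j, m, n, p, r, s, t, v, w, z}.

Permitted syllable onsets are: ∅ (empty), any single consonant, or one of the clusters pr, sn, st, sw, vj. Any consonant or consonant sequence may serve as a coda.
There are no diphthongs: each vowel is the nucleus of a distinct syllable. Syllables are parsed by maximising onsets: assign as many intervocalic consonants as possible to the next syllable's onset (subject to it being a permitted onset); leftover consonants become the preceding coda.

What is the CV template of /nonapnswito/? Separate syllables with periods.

Vowels present: o, a, i, o; each is a nucleus, giving 4 syllables.
/o…a/ gap (V1→V2): /n/ → onset of the next syllable (single consonants are always licit onsets).
/a…i/ gap (V2→V3): /pnsw/ — longest licit onset from the right is /sw/, leaving /pn/ as coda.
/i…o/ gap (V3→V4): /t/ is a single consonant, so it becomes the next onset.
So the parse is no.napn.swi.to.
Mapping each syllable to C/V: /no/ → CV, /napn/ → CVCC, /swi/ → CCV, /to/ → CV.

CV.CVCC.CCV.CV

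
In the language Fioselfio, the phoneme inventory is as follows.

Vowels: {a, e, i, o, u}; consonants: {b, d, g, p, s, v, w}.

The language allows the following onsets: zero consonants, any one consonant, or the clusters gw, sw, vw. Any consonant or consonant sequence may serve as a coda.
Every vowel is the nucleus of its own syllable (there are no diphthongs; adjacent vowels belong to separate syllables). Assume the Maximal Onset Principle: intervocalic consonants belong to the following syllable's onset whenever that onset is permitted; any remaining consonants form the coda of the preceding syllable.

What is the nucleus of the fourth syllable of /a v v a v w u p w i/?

i

Vowels present: a, a, u, i; each is a nucleus, giving 4 syllables.
The fourth nucleus (vowel 4 from the left) is /i/.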